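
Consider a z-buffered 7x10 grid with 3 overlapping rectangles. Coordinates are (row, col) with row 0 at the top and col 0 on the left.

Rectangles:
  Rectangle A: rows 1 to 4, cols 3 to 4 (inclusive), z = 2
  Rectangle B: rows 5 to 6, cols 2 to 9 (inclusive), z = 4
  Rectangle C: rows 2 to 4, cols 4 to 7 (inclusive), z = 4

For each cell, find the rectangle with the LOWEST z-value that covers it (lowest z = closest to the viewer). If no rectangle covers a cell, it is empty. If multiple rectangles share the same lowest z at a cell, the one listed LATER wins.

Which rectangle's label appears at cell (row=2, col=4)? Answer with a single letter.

Check cell (2,4):
  A: rows 1-4 cols 3-4 z=2 -> covers; best now A (z=2)
  B: rows 5-6 cols 2-9 -> outside (row miss)
  C: rows 2-4 cols 4-7 z=4 -> covers; best now A (z=2)
Winner: A at z=2

Answer: A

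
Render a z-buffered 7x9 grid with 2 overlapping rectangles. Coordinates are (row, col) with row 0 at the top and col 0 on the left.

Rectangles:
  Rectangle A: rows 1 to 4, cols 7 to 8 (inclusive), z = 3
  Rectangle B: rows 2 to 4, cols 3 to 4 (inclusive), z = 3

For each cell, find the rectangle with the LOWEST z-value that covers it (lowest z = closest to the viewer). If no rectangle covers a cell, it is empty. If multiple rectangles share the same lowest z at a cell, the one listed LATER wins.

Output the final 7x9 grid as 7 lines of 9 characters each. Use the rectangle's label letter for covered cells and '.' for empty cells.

.........
.......AA
...BB..AA
...BB..AA
...BB..AA
.........
.........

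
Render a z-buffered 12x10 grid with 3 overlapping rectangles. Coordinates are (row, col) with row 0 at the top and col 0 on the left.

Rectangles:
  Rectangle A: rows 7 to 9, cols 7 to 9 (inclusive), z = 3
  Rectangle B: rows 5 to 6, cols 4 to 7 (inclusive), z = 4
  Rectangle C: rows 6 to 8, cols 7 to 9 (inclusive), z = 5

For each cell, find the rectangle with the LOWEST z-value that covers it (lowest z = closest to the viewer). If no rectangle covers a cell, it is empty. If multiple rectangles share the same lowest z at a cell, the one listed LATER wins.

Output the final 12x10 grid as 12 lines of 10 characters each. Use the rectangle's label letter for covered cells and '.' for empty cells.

..........
..........
..........
..........
..........
....BBBB..
....BBBBCC
.......AAA
.......AAA
.......AAA
..........
..........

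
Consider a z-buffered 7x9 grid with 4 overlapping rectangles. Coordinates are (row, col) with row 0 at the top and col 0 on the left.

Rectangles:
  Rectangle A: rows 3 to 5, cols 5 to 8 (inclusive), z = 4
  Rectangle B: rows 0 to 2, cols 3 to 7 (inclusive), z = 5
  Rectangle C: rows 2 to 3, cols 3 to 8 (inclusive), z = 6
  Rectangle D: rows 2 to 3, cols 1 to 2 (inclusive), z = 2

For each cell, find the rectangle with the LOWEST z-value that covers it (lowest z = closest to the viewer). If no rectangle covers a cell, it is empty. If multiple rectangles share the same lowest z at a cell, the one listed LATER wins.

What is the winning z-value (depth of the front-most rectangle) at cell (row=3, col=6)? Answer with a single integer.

Check cell (3,6):
  A: rows 3-5 cols 5-8 z=4 -> covers; best now A (z=4)
  B: rows 0-2 cols 3-7 -> outside (row miss)
  C: rows 2-3 cols 3-8 z=6 -> covers; best now A (z=4)
  D: rows 2-3 cols 1-2 -> outside (col miss)
Winner: A at z=4

Answer: 4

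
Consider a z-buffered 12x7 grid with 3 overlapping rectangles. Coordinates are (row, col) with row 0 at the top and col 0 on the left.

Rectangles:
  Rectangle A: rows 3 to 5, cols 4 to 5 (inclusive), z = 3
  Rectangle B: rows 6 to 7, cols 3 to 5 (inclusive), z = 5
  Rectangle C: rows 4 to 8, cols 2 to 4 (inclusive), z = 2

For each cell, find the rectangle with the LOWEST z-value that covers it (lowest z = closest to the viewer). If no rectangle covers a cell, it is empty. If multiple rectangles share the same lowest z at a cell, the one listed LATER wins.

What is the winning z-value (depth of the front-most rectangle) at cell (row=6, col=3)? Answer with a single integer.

Answer: 2

Derivation:
Check cell (6,3):
  A: rows 3-5 cols 4-5 -> outside (row miss)
  B: rows 6-7 cols 3-5 z=5 -> covers; best now B (z=5)
  C: rows 4-8 cols 2-4 z=2 -> covers; best now C (z=2)
Winner: C at z=2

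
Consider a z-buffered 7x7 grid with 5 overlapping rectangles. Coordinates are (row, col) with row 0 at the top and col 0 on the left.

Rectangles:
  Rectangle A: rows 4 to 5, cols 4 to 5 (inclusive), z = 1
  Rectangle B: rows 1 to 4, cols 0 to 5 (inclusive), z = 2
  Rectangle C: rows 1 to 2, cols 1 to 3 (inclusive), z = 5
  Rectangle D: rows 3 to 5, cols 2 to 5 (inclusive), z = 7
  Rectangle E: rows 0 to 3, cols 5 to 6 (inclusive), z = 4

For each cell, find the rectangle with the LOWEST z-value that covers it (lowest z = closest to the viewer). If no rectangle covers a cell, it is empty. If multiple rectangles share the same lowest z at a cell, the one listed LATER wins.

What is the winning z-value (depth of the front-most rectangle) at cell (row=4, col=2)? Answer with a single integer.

Check cell (4,2):
  A: rows 4-5 cols 4-5 -> outside (col miss)
  B: rows 1-4 cols 0-5 z=2 -> covers; best now B (z=2)
  C: rows 1-2 cols 1-3 -> outside (row miss)
  D: rows 3-5 cols 2-5 z=7 -> covers; best now B (z=2)
  E: rows 0-3 cols 5-6 -> outside (row miss)
Winner: B at z=2

Answer: 2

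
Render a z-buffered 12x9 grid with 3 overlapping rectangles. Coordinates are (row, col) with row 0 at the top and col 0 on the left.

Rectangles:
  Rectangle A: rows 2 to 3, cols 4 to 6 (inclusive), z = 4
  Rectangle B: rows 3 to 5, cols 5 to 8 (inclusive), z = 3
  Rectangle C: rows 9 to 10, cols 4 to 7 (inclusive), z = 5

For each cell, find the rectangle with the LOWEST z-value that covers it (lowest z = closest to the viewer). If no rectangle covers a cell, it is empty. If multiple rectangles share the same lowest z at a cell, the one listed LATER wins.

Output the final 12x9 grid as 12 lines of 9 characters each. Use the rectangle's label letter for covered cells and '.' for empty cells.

.........
.........
....AAA..
....ABBBB
.....BBBB
.....BBBB
.........
.........
.........
....CCCC.
....CCCC.
.........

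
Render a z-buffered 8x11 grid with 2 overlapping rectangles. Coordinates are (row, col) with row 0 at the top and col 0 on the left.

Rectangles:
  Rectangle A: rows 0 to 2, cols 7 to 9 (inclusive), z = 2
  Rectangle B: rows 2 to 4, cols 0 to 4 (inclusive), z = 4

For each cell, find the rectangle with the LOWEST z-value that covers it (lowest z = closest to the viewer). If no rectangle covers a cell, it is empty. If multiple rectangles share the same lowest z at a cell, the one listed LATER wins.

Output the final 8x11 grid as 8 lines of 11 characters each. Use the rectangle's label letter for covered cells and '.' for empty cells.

.......AAA.
.......AAA.
BBBBB..AAA.
BBBBB......
BBBBB......
...........
...........
...........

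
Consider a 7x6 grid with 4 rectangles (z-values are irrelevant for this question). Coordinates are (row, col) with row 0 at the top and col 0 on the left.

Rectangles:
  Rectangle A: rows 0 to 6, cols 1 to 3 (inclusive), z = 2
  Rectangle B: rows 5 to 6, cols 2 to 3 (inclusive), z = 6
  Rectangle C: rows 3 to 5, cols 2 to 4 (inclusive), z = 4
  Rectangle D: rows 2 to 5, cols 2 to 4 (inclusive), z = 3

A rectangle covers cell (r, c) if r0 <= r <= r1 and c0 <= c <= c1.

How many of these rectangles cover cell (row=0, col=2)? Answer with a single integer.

Answer: 1

Derivation:
Check cell (0,2):
  A: rows 0-6 cols 1-3 -> covers
  B: rows 5-6 cols 2-3 -> outside (row miss)
  C: rows 3-5 cols 2-4 -> outside (row miss)
  D: rows 2-5 cols 2-4 -> outside (row miss)
Count covering = 1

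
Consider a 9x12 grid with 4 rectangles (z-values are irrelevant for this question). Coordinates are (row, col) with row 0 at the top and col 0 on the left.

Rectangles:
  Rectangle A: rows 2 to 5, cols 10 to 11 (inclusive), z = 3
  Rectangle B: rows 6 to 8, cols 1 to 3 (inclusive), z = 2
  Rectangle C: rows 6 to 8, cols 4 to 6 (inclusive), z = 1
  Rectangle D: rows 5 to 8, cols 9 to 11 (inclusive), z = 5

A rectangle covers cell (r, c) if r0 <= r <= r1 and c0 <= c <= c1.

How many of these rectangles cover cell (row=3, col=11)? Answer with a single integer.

Check cell (3,11):
  A: rows 2-5 cols 10-11 -> covers
  B: rows 6-8 cols 1-3 -> outside (row miss)
  C: rows 6-8 cols 4-6 -> outside (row miss)
  D: rows 5-8 cols 9-11 -> outside (row miss)
Count covering = 1

Answer: 1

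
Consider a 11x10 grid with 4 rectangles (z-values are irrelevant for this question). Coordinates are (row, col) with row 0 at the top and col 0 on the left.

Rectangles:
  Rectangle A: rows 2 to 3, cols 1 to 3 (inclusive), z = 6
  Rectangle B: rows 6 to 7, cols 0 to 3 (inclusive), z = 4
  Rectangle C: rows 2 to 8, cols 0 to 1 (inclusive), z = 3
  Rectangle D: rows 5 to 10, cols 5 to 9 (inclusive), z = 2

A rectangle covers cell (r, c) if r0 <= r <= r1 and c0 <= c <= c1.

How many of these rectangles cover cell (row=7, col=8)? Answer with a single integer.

Answer: 1

Derivation:
Check cell (7,8):
  A: rows 2-3 cols 1-3 -> outside (row miss)
  B: rows 6-7 cols 0-3 -> outside (col miss)
  C: rows 2-8 cols 0-1 -> outside (col miss)
  D: rows 5-10 cols 5-9 -> covers
Count covering = 1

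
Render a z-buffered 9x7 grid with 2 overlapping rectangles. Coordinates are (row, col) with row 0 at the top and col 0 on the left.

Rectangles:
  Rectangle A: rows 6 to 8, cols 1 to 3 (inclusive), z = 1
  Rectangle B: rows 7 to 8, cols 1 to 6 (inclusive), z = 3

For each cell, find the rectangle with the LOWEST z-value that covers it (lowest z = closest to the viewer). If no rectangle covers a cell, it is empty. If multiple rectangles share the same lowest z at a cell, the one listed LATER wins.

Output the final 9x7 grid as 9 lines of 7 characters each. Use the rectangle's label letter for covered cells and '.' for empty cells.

.......
.......
.......
.......
.......
.......
.AAA...
.AAABBB
.AAABBB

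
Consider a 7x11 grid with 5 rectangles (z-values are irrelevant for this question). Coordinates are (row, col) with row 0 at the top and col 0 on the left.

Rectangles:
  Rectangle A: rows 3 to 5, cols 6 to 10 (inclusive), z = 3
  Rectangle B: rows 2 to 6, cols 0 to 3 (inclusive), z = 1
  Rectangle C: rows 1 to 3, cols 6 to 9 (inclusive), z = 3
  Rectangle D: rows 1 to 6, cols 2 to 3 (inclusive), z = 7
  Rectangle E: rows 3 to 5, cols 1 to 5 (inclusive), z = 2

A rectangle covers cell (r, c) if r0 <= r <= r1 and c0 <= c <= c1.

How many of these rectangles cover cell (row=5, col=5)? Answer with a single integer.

Answer: 1

Derivation:
Check cell (5,5):
  A: rows 3-5 cols 6-10 -> outside (col miss)
  B: rows 2-6 cols 0-3 -> outside (col miss)
  C: rows 1-3 cols 6-9 -> outside (row miss)
  D: rows 1-6 cols 2-3 -> outside (col miss)
  E: rows 3-5 cols 1-5 -> covers
Count covering = 1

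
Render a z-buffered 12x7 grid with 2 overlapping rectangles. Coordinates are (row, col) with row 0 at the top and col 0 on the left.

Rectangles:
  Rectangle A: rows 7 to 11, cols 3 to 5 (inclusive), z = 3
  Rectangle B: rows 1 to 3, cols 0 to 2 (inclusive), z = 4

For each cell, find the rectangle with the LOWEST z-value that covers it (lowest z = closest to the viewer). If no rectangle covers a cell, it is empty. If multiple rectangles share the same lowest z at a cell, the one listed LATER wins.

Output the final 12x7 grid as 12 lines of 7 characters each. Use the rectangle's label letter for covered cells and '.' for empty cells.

.......
BBB....
BBB....
BBB....
.......
.......
.......
...AAA.
...AAA.
...AAA.
...AAA.
...AAA.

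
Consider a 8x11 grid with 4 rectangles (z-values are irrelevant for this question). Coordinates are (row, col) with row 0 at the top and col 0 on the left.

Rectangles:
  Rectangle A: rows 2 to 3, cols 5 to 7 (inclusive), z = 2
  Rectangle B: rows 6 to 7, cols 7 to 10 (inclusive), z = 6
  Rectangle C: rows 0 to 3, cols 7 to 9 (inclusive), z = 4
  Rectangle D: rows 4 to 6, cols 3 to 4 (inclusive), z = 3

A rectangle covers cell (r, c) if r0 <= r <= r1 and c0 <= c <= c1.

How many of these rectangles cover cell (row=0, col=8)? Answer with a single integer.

Check cell (0,8):
  A: rows 2-3 cols 5-7 -> outside (row miss)
  B: rows 6-7 cols 7-10 -> outside (row miss)
  C: rows 0-3 cols 7-9 -> covers
  D: rows 4-6 cols 3-4 -> outside (row miss)
Count covering = 1

Answer: 1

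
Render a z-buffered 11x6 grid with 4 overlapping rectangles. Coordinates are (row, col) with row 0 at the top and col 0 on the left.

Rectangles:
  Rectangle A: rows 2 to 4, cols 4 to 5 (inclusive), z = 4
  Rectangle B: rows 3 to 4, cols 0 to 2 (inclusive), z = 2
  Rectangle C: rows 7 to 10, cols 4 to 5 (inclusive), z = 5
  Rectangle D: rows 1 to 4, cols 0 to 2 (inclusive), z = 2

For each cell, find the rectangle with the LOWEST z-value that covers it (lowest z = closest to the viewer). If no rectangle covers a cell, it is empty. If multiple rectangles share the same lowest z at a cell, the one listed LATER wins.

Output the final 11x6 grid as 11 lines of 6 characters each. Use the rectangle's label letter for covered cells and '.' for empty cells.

......
DDD...
DDD.AA
DDD.AA
DDD.AA
......
......
....CC
....CC
....CC
....CC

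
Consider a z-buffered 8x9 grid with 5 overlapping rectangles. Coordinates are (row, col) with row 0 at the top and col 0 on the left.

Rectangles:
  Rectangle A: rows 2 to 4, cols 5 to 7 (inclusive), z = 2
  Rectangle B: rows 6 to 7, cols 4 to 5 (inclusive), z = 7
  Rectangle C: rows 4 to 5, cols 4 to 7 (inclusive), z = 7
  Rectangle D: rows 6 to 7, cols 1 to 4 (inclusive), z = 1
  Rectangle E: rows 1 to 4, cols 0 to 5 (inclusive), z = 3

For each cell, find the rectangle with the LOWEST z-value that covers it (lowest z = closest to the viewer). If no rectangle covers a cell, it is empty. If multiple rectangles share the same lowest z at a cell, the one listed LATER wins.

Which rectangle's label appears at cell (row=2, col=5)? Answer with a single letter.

Check cell (2,5):
  A: rows 2-4 cols 5-7 z=2 -> covers; best now A (z=2)
  B: rows 6-7 cols 4-5 -> outside (row miss)
  C: rows 4-5 cols 4-7 -> outside (row miss)
  D: rows 6-7 cols 1-4 -> outside (row miss)
  E: rows 1-4 cols 0-5 z=3 -> covers; best now A (z=2)
Winner: A at z=2

Answer: A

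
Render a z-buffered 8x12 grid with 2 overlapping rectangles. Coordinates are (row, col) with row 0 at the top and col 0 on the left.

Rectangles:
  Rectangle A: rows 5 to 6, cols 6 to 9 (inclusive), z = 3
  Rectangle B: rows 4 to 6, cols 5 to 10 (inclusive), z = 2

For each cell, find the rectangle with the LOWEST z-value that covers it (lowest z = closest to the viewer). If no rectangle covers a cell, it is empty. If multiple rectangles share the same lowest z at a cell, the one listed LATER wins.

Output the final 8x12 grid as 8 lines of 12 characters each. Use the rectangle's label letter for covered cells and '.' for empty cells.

............
............
............
............
.....BBBBBB.
.....BBBBBB.
.....BBBBBB.
............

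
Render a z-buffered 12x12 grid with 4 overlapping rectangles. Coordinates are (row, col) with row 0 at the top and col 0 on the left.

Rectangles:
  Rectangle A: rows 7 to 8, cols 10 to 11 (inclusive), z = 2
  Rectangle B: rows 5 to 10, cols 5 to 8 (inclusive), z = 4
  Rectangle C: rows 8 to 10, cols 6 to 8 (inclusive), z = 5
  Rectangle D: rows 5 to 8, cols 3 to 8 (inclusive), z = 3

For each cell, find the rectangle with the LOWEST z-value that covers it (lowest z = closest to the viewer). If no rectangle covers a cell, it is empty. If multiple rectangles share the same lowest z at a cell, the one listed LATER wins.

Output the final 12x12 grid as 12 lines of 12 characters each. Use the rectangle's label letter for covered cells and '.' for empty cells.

............
............
............
............
............
...DDDDDD...
...DDDDDD...
...DDDDDD.AA
...DDDDDD.AA
.....BBBB...
.....BBBB...
............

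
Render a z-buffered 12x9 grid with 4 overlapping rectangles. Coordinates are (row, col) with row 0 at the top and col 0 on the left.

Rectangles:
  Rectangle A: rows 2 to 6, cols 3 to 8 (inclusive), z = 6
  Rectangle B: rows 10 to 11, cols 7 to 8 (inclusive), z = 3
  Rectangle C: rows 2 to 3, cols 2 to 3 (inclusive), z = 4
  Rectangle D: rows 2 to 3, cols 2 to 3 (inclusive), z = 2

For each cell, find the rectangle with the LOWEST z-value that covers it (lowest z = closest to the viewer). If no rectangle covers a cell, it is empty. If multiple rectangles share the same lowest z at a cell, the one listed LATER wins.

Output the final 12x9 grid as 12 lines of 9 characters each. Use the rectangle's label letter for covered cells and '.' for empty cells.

.........
.........
..DDAAAAA
..DDAAAAA
...AAAAAA
...AAAAAA
...AAAAAA
.........
.........
.........
.......BB
.......BB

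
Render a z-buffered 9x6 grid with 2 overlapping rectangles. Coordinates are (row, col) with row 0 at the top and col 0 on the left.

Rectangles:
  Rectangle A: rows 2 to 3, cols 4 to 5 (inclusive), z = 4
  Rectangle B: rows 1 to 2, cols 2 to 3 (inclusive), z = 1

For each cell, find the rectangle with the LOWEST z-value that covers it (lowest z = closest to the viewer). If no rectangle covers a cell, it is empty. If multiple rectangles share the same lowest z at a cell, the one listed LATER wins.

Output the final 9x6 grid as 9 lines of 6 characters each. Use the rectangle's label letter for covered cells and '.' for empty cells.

......
..BB..
..BBAA
....AA
......
......
......
......
......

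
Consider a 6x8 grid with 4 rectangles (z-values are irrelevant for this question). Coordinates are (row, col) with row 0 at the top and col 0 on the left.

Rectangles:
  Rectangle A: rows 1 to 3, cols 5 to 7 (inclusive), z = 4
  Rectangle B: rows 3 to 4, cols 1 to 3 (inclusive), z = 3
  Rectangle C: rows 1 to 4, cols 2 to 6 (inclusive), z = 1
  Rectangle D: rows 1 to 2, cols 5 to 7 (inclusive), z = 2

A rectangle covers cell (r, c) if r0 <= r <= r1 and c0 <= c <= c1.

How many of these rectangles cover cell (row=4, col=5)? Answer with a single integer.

Answer: 1

Derivation:
Check cell (4,5):
  A: rows 1-3 cols 5-7 -> outside (row miss)
  B: rows 3-4 cols 1-3 -> outside (col miss)
  C: rows 1-4 cols 2-6 -> covers
  D: rows 1-2 cols 5-7 -> outside (row miss)
Count covering = 1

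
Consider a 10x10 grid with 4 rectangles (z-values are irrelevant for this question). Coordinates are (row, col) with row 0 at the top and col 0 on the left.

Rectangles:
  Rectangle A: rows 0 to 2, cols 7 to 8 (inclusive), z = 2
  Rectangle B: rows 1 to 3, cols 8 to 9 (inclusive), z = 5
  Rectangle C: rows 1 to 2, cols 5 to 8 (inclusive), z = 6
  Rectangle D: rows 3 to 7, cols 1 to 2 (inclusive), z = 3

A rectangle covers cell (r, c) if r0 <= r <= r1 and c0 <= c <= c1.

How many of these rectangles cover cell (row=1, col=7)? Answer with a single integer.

Answer: 2

Derivation:
Check cell (1,7):
  A: rows 0-2 cols 7-8 -> covers
  B: rows 1-3 cols 8-9 -> outside (col miss)
  C: rows 1-2 cols 5-8 -> covers
  D: rows 3-7 cols 1-2 -> outside (row miss)
Count covering = 2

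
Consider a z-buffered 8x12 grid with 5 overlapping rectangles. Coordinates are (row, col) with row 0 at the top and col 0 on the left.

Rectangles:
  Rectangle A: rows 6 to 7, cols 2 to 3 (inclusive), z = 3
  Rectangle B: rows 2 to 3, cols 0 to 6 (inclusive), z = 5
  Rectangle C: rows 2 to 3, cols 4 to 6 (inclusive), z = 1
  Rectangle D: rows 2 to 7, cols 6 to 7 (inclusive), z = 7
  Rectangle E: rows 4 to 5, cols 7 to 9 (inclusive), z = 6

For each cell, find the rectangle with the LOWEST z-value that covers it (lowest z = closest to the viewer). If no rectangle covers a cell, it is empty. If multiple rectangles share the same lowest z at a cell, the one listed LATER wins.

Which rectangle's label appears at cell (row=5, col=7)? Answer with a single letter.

Answer: E

Derivation:
Check cell (5,7):
  A: rows 6-7 cols 2-3 -> outside (row miss)
  B: rows 2-3 cols 0-6 -> outside (row miss)
  C: rows 2-3 cols 4-6 -> outside (row miss)
  D: rows 2-7 cols 6-7 z=7 -> covers; best now D (z=7)
  E: rows 4-5 cols 7-9 z=6 -> covers; best now E (z=6)
Winner: E at z=6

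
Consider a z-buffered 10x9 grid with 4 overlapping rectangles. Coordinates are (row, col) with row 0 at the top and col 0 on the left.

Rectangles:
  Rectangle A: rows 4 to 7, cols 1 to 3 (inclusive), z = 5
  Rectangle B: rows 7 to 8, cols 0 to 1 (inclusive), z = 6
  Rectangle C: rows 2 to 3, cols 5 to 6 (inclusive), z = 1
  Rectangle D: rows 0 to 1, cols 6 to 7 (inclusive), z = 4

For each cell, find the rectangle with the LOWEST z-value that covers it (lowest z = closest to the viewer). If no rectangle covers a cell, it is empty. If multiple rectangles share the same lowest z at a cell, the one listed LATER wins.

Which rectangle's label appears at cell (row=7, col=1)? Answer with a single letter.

Answer: A

Derivation:
Check cell (7,1):
  A: rows 4-7 cols 1-3 z=5 -> covers; best now A (z=5)
  B: rows 7-8 cols 0-1 z=6 -> covers; best now A (z=5)
  C: rows 2-3 cols 5-6 -> outside (row miss)
  D: rows 0-1 cols 6-7 -> outside (row miss)
Winner: A at z=5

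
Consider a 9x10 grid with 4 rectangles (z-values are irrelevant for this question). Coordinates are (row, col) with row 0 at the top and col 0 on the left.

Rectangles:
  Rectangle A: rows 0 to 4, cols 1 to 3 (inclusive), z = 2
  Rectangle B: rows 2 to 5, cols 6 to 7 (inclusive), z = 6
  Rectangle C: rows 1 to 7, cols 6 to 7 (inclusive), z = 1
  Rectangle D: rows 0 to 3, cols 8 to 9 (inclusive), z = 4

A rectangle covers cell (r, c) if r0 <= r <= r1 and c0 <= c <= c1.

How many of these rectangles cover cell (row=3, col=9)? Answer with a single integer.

Check cell (3,9):
  A: rows 0-4 cols 1-3 -> outside (col miss)
  B: rows 2-5 cols 6-7 -> outside (col miss)
  C: rows 1-7 cols 6-7 -> outside (col miss)
  D: rows 0-3 cols 8-9 -> covers
Count covering = 1

Answer: 1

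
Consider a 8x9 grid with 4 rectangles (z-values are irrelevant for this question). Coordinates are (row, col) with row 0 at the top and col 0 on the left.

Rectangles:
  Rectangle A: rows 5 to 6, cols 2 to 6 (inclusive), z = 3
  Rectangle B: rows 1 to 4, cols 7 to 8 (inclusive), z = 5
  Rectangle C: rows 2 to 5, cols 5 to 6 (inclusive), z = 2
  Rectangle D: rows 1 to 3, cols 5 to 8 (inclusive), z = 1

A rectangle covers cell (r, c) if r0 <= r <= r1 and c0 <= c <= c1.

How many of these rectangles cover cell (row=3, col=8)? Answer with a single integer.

Answer: 2

Derivation:
Check cell (3,8):
  A: rows 5-6 cols 2-6 -> outside (row miss)
  B: rows 1-4 cols 7-8 -> covers
  C: rows 2-5 cols 5-6 -> outside (col miss)
  D: rows 1-3 cols 5-8 -> covers
Count covering = 2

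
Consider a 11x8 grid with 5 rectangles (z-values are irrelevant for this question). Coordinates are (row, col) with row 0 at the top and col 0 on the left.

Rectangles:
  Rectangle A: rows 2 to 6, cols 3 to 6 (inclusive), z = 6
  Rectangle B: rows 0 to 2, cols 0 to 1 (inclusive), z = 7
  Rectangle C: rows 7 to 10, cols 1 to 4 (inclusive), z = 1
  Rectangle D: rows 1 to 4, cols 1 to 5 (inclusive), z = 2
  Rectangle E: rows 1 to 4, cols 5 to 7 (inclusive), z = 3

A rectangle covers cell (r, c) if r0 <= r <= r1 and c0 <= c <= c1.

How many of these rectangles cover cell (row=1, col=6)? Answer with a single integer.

Check cell (1,6):
  A: rows 2-6 cols 3-6 -> outside (row miss)
  B: rows 0-2 cols 0-1 -> outside (col miss)
  C: rows 7-10 cols 1-4 -> outside (row miss)
  D: rows 1-4 cols 1-5 -> outside (col miss)
  E: rows 1-4 cols 5-7 -> covers
Count covering = 1

Answer: 1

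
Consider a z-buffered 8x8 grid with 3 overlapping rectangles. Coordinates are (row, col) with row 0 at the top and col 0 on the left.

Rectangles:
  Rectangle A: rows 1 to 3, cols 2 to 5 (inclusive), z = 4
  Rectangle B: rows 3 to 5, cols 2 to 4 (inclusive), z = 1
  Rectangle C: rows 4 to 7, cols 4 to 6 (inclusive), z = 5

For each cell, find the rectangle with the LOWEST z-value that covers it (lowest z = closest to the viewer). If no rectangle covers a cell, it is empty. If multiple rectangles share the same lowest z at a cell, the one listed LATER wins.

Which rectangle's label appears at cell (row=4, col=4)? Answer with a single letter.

Check cell (4,4):
  A: rows 1-3 cols 2-5 -> outside (row miss)
  B: rows 3-5 cols 2-4 z=1 -> covers; best now B (z=1)
  C: rows 4-7 cols 4-6 z=5 -> covers; best now B (z=1)
Winner: B at z=1

Answer: B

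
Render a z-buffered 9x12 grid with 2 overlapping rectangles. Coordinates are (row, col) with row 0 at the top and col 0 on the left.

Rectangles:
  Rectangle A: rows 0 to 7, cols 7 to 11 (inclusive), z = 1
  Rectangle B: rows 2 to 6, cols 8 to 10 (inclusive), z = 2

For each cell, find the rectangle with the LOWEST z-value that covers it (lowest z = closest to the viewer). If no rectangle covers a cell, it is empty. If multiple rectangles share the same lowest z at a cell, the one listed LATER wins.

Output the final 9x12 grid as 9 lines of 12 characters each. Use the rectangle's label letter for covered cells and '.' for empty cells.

.......AAAAA
.......AAAAA
.......AAAAA
.......AAAAA
.......AAAAA
.......AAAAA
.......AAAAA
.......AAAAA
............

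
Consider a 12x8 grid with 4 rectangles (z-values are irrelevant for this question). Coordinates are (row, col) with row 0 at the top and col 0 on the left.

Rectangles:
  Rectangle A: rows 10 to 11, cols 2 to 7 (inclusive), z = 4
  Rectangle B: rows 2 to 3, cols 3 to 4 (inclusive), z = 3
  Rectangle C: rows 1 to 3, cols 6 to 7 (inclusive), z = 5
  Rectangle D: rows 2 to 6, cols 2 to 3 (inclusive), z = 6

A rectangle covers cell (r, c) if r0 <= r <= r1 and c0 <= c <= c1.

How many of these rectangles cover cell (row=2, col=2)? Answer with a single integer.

Check cell (2,2):
  A: rows 10-11 cols 2-7 -> outside (row miss)
  B: rows 2-3 cols 3-4 -> outside (col miss)
  C: rows 1-3 cols 6-7 -> outside (col miss)
  D: rows 2-6 cols 2-3 -> covers
Count covering = 1

Answer: 1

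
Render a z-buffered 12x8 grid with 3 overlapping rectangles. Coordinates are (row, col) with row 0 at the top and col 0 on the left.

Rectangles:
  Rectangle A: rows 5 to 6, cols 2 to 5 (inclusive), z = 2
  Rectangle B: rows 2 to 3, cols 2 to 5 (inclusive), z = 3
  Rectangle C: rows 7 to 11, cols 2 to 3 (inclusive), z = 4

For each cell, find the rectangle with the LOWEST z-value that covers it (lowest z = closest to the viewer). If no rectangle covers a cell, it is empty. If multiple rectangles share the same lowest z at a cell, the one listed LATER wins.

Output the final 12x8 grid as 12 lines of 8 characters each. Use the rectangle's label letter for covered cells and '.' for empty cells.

........
........
..BBBB..
..BBBB..
........
..AAAA..
..AAAA..
..CC....
..CC....
..CC....
..CC....
..CC....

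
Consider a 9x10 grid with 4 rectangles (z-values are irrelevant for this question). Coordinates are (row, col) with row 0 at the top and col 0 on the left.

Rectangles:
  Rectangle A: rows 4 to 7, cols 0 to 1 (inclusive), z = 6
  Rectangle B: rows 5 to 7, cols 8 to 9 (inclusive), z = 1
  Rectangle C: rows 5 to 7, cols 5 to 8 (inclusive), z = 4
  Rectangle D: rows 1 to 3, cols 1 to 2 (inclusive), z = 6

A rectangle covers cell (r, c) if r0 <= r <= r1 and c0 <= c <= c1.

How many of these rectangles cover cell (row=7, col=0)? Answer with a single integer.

Answer: 1

Derivation:
Check cell (7,0):
  A: rows 4-7 cols 0-1 -> covers
  B: rows 5-7 cols 8-9 -> outside (col miss)
  C: rows 5-7 cols 5-8 -> outside (col miss)
  D: rows 1-3 cols 1-2 -> outside (row miss)
Count covering = 1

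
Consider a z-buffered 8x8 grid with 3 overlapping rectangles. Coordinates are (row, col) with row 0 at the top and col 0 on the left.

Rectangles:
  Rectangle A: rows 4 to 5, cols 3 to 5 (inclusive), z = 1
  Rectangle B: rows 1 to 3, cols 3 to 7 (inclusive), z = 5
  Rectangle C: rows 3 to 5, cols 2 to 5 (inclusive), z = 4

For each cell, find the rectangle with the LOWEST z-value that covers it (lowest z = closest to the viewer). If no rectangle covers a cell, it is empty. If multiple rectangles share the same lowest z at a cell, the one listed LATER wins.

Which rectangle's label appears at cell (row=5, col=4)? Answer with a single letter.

Check cell (5,4):
  A: rows 4-5 cols 3-5 z=1 -> covers; best now A (z=1)
  B: rows 1-3 cols 3-7 -> outside (row miss)
  C: rows 3-5 cols 2-5 z=4 -> covers; best now A (z=1)
Winner: A at z=1

Answer: A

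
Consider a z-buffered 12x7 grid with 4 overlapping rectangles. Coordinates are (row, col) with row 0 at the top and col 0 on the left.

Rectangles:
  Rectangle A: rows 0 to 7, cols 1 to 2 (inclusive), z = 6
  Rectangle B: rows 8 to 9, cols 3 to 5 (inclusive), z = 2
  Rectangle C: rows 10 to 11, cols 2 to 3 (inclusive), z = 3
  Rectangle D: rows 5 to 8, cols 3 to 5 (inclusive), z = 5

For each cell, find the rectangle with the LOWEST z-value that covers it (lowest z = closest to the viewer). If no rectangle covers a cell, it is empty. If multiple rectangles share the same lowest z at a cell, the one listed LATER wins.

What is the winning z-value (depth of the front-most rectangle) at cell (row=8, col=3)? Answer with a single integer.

Check cell (8,3):
  A: rows 0-7 cols 1-2 -> outside (row miss)
  B: rows 8-9 cols 3-5 z=2 -> covers; best now B (z=2)
  C: rows 10-11 cols 2-3 -> outside (row miss)
  D: rows 5-8 cols 3-5 z=5 -> covers; best now B (z=2)
Winner: B at z=2

Answer: 2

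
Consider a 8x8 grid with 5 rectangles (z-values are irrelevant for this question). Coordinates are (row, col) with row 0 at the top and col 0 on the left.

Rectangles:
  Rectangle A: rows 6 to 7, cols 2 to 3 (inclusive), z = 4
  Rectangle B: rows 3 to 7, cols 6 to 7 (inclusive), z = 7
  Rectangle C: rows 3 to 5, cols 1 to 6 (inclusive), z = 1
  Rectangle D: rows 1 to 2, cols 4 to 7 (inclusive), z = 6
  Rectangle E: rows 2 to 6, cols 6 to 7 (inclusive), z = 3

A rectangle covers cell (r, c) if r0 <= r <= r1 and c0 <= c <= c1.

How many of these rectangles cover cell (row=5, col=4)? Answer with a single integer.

Answer: 1

Derivation:
Check cell (5,4):
  A: rows 6-7 cols 2-3 -> outside (row miss)
  B: rows 3-7 cols 6-7 -> outside (col miss)
  C: rows 3-5 cols 1-6 -> covers
  D: rows 1-2 cols 4-7 -> outside (row miss)
  E: rows 2-6 cols 6-7 -> outside (col miss)
Count covering = 1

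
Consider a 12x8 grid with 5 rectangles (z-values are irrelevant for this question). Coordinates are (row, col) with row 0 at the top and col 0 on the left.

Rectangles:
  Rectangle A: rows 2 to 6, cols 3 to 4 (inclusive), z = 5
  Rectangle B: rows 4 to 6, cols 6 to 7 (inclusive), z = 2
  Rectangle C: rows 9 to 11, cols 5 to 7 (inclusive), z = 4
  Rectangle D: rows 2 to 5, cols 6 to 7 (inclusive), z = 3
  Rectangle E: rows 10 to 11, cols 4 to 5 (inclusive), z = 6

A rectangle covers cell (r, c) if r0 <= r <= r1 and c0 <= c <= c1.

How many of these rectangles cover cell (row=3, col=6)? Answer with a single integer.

Answer: 1

Derivation:
Check cell (3,6):
  A: rows 2-6 cols 3-4 -> outside (col miss)
  B: rows 4-6 cols 6-7 -> outside (row miss)
  C: rows 9-11 cols 5-7 -> outside (row miss)
  D: rows 2-5 cols 6-7 -> covers
  E: rows 10-11 cols 4-5 -> outside (row miss)
Count covering = 1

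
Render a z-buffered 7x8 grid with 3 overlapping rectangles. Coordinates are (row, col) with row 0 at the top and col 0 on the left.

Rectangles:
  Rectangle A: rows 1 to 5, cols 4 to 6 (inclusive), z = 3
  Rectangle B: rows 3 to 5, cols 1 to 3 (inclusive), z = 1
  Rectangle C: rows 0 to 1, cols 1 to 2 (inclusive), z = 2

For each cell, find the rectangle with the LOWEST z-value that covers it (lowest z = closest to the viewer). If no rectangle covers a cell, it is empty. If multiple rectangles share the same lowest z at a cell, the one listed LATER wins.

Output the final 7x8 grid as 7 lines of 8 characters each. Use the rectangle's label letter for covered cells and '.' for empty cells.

.CC.....
.CC.AAA.
....AAA.
.BBBAAA.
.BBBAAA.
.BBBAAA.
........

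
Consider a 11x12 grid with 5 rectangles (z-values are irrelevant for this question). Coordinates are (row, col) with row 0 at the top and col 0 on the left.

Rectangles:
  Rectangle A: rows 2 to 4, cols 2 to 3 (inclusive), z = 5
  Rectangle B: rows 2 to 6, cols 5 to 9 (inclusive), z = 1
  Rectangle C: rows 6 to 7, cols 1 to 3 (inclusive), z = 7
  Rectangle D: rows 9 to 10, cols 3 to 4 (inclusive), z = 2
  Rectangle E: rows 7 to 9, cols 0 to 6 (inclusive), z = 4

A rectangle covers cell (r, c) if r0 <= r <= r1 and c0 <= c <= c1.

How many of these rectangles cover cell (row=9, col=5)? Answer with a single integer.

Check cell (9,5):
  A: rows 2-4 cols 2-3 -> outside (row miss)
  B: rows 2-6 cols 5-9 -> outside (row miss)
  C: rows 6-7 cols 1-3 -> outside (row miss)
  D: rows 9-10 cols 3-4 -> outside (col miss)
  E: rows 7-9 cols 0-6 -> covers
Count covering = 1

Answer: 1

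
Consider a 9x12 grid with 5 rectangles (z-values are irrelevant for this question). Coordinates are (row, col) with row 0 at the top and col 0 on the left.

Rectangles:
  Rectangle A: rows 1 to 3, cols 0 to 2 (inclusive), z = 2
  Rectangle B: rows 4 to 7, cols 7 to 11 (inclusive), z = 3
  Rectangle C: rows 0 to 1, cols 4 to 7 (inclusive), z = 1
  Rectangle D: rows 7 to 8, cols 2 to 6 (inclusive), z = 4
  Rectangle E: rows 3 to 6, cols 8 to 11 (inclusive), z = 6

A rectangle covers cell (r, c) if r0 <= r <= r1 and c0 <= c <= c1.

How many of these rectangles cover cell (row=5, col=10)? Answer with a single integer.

Answer: 2

Derivation:
Check cell (5,10):
  A: rows 1-3 cols 0-2 -> outside (row miss)
  B: rows 4-7 cols 7-11 -> covers
  C: rows 0-1 cols 4-7 -> outside (row miss)
  D: rows 7-8 cols 2-6 -> outside (row miss)
  E: rows 3-6 cols 8-11 -> covers
Count covering = 2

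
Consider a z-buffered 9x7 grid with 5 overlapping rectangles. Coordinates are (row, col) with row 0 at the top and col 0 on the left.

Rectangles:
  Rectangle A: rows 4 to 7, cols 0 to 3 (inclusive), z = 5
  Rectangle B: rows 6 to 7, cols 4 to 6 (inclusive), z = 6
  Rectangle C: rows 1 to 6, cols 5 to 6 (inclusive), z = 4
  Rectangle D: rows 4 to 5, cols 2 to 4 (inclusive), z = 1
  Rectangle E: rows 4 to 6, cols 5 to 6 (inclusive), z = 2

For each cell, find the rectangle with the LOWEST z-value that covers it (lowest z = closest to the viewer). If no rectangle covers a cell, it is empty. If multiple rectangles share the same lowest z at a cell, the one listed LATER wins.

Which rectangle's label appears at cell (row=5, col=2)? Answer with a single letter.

Answer: D

Derivation:
Check cell (5,2):
  A: rows 4-7 cols 0-3 z=5 -> covers; best now A (z=5)
  B: rows 6-7 cols 4-6 -> outside (row miss)
  C: rows 1-6 cols 5-6 -> outside (col miss)
  D: rows 4-5 cols 2-4 z=1 -> covers; best now D (z=1)
  E: rows 4-6 cols 5-6 -> outside (col miss)
Winner: D at z=1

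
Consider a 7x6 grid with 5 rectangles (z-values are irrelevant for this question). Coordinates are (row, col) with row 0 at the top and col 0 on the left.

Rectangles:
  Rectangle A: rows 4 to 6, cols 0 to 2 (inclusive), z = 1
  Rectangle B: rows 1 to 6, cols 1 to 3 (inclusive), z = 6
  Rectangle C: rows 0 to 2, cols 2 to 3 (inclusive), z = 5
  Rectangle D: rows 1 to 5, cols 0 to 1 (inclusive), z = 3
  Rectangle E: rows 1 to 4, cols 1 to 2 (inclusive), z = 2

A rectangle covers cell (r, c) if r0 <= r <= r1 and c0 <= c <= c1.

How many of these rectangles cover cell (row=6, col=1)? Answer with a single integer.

Check cell (6,1):
  A: rows 4-6 cols 0-2 -> covers
  B: rows 1-6 cols 1-3 -> covers
  C: rows 0-2 cols 2-3 -> outside (row miss)
  D: rows 1-5 cols 0-1 -> outside (row miss)
  E: rows 1-4 cols 1-2 -> outside (row miss)
Count covering = 2

Answer: 2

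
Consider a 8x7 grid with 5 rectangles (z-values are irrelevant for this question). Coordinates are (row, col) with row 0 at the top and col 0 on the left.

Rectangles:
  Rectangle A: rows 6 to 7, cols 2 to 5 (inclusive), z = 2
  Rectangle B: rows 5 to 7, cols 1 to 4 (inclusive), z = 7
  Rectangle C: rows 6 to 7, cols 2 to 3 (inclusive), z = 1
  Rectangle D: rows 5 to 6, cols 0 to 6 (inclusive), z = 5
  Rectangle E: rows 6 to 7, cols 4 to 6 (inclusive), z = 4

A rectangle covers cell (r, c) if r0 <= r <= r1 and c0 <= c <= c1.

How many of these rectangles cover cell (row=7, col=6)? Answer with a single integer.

Answer: 1

Derivation:
Check cell (7,6):
  A: rows 6-7 cols 2-5 -> outside (col miss)
  B: rows 5-7 cols 1-4 -> outside (col miss)
  C: rows 6-7 cols 2-3 -> outside (col miss)
  D: rows 5-6 cols 0-6 -> outside (row miss)
  E: rows 6-7 cols 4-6 -> covers
Count covering = 1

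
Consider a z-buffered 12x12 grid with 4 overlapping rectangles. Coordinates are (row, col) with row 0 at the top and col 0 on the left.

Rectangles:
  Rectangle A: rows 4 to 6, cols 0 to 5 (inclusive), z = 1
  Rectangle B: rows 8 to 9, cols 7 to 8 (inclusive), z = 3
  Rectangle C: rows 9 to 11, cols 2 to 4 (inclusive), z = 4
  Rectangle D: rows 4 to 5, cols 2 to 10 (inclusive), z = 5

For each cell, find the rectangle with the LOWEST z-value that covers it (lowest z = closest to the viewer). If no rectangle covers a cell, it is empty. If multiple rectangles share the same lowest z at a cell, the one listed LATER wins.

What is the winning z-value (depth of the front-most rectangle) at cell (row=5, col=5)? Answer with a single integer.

Check cell (5,5):
  A: rows 4-6 cols 0-5 z=1 -> covers; best now A (z=1)
  B: rows 8-9 cols 7-8 -> outside (row miss)
  C: rows 9-11 cols 2-4 -> outside (row miss)
  D: rows 4-5 cols 2-10 z=5 -> covers; best now A (z=1)
Winner: A at z=1

Answer: 1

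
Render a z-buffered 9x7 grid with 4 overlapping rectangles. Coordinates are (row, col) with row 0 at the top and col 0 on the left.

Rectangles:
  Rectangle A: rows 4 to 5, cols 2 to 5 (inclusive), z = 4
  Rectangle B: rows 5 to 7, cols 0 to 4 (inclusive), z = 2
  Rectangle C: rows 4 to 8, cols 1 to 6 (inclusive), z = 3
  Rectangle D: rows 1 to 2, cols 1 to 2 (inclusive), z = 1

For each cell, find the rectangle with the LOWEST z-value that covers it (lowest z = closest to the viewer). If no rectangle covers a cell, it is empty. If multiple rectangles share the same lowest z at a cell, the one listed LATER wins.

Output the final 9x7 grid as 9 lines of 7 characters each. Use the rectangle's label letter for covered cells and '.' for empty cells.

.......
.DD....
.DD....
.......
.CCCCCC
BBBBBCC
BBBBBCC
BBBBBCC
.CCCCCC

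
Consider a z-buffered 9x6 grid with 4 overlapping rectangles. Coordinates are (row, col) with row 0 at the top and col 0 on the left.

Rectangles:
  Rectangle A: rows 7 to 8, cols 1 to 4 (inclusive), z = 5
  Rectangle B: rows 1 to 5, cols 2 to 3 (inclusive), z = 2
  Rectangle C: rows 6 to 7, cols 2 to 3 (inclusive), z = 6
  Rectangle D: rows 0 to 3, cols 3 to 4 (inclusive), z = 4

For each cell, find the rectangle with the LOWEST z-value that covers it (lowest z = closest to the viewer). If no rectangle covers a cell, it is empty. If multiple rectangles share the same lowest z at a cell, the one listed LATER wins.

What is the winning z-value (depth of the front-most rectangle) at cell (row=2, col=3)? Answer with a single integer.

Answer: 2

Derivation:
Check cell (2,3):
  A: rows 7-8 cols 1-4 -> outside (row miss)
  B: rows 1-5 cols 2-3 z=2 -> covers; best now B (z=2)
  C: rows 6-7 cols 2-3 -> outside (row miss)
  D: rows 0-3 cols 3-4 z=4 -> covers; best now B (z=2)
Winner: B at z=2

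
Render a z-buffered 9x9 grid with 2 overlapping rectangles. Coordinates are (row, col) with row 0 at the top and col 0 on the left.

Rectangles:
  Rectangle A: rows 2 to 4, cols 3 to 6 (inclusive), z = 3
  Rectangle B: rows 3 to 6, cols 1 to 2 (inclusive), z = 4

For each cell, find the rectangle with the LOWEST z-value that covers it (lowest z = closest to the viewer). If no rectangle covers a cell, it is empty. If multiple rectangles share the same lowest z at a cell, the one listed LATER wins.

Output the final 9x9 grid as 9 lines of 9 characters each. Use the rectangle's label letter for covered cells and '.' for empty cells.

.........
.........
...AAAA..
.BBAAAA..
.BBAAAA..
.BB......
.BB......
.........
.........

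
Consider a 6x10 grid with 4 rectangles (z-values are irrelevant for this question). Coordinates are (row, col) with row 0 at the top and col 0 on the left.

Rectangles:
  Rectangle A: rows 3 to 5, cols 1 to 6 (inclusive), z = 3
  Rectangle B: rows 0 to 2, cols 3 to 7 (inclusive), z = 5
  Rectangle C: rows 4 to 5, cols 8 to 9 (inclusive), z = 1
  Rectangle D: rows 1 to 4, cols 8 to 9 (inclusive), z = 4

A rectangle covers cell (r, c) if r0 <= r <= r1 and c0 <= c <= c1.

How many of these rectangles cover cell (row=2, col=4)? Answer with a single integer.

Check cell (2,4):
  A: rows 3-5 cols 1-6 -> outside (row miss)
  B: rows 0-2 cols 3-7 -> covers
  C: rows 4-5 cols 8-9 -> outside (row miss)
  D: rows 1-4 cols 8-9 -> outside (col miss)
Count covering = 1

Answer: 1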